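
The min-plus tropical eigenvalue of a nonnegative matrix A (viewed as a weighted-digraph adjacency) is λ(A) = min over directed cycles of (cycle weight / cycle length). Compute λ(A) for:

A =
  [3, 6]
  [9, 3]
λ(A) = 3

Enumerate directed cycles and compute their means (weight / length). Sample:
  cycle 0 → 0: weight = 3, length = 1, mean = 3/1 ≈ 3.000
  cycle 1 → 1: weight = 3, length = 1, mean = 3/1 ≈ 3.000
  cycle 0 → 1 → 0: weight = 15, length = 2, mean = 15/2 ≈ 7.500
  cycle 1 → 0 → 1: weight = 15, length = 2, mean = 15/2 ≈ 7.500
Minimum mean = 3.000, attained e.g. along the cycle 0 → 0 with weight 3 and length 1. So λ(A) = 3/1 = 3.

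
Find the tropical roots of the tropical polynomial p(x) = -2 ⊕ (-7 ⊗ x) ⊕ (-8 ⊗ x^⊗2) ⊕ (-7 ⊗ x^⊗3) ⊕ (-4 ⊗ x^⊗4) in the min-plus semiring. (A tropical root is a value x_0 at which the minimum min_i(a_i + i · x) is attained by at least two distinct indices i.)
Roots: {-3, -1, 1, 5}

Each tropical root is a break point of the lower envelope of the lines y = a_i + i · x (there are 5 lines, with slopes 0, 1, ..., 4). Only the lines that attain the minimum somewhere contribute to roots; other lines are dominated. Here the surviving (envelope) indices are i = 4, i = 3, i = 2, i = 1, i = 0.
Intersections between consecutive envelope lines give the roots: for adjacent envelope indices i < j the intersection is x = (a_i − a_j) / (j − i). Reading off the sorted break points: {-3, -1, 1, 5}.
Verification: at each break x_0, at least two indices attain the minimum of min_i(a_i + i · x_0).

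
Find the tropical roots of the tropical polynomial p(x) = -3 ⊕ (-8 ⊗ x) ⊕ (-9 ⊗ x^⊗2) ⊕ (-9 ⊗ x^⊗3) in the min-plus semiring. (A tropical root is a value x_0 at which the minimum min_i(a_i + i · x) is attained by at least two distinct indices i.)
Roots: {0, 1, 5}

Each tropical root is a break point of the lower envelope of the lines y = a_i + i · x (there are 4 lines, with slopes 0, 1, ..., 3). Only the lines that attain the minimum somewhere contribute to roots; other lines are dominated. Here the surviving (envelope) indices are i = 3, i = 2, i = 1, i = 0.
Intersections between consecutive envelope lines give the roots: for adjacent envelope indices i < j the intersection is x = (a_i − a_j) / (j − i). Reading off the sorted break points: {0, 1, 5}.
Verification: at each break x_0, at least two indices attain the minimum of min_i(a_i + i · x_0).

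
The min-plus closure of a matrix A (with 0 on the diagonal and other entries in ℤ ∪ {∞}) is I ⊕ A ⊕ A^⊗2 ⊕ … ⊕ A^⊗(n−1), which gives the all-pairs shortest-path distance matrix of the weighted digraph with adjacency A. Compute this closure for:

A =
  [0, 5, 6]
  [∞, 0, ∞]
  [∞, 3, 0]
Closure =
  [0, 5, 6]
  [∞, 0, ∞]
  [∞, 3, 0]

This is the Floyd-Warshall all-pairs shortest-path computation. For each intermediate vertex k = 0, 1, …, 2, update dist[i][j] ← min(dist[i][j], dist[i][k] + dist[k][j]). The final matrix gives, for each (i, j), the minimum total weight of any directed path from i to j (possibly empty when i = j).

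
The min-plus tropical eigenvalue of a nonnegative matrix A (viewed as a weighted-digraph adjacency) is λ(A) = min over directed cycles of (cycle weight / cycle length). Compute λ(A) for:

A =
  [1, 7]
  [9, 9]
λ(A) = 1

Enumerate directed cycles and compute their means (weight / length). Sample:
  cycle 0 → 0: weight = 1, length = 1, mean = 1/1 ≈ 1.000
  cycle 1 → 1: weight = 9, length = 1, mean = 9/1 ≈ 9.000
  cycle 0 → 1 → 0: weight = 16, length = 2, mean = 16/2 ≈ 8.000
  cycle 1 → 0 → 1: weight = 16, length = 2, mean = 16/2 ≈ 8.000
Minimum mean = 1.000, attained e.g. along the cycle 0 → 0 with weight 1 and length 1. So λ(A) = 1/1 = 1.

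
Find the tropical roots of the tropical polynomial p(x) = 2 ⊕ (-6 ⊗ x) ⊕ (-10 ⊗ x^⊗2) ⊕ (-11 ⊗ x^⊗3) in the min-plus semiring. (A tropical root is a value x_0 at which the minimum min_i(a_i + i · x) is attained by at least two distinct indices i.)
Roots: {1, 4, 8}

Each tropical root is a break point of the lower envelope of the lines y = a_i + i · x (there are 4 lines, with slopes 0, 1, ..., 3). Only the lines that attain the minimum somewhere contribute to roots; other lines are dominated. Here the surviving (envelope) indices are i = 3, i = 2, i = 1, i = 0.
Intersections between consecutive envelope lines give the roots: for adjacent envelope indices i < j the intersection is x = (a_i − a_j) / (j − i). Reading off the sorted break points: {1, 4, 8}.
Verification: at each break x_0, at least two indices attain the minimum of min_i(a_i + i · x_0).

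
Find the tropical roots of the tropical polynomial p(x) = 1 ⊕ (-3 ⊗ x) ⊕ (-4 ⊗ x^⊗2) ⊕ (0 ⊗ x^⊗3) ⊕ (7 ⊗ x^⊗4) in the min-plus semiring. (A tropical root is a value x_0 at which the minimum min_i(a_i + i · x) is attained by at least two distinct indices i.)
Roots: {-7, -4, 1, 4}

Each tropical root is a break point of the lower envelope of the lines y = a_i + i · x (there are 5 lines, with slopes 0, 1, ..., 4). Only the lines that attain the minimum somewhere contribute to roots; other lines are dominated. Here the surviving (envelope) indices are i = 4, i = 3, i = 2, i = 1, i = 0.
Intersections between consecutive envelope lines give the roots: for adjacent envelope indices i < j the intersection is x = (a_i − a_j) / (j − i). Reading off the sorted break points: {-7, -4, 1, 4}.
Verification: at each break x_0, at least two indices attain the minimum of min_i(a_i + i · x_0).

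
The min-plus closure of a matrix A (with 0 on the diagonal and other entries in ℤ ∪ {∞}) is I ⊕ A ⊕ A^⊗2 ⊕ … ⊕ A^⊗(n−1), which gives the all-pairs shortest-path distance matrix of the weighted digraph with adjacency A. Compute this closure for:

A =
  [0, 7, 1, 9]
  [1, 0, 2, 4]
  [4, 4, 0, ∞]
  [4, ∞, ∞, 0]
Closure =
  [0, 5, 1, 9]
  [1, 0, 2, 4]
  [4, 4, 0, 8]
  [4, 9, 5, 0]

This is the Floyd-Warshall all-pairs shortest-path computation. For each intermediate vertex k = 0, 1, …, 3, update dist[i][j] ← min(dist[i][j], dist[i][k] + dist[k][j]). The final matrix gives, for each (i, j), the minimum total weight of any directed path from i to j (possibly empty when i = j).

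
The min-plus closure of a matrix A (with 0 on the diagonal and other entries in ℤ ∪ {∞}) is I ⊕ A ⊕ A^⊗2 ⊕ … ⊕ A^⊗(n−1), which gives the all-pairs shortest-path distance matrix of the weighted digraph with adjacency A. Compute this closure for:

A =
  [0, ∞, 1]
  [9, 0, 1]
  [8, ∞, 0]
Closure =
  [0, ∞, 1]
  [9, 0, 1]
  [8, ∞, 0]

This is the Floyd-Warshall all-pairs shortest-path computation. For each intermediate vertex k = 0, 1, …, 2, update dist[i][j] ← min(dist[i][j], dist[i][k] + dist[k][j]). The final matrix gives, for each (i, j), the minimum total weight of any directed path from i to j (possibly empty when i = j).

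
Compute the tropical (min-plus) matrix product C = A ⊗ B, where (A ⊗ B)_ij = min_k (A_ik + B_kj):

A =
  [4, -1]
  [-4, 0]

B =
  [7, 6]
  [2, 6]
A ⊗ B =
  [1, 5]
  [2, 2]

Apply the min-plus product entry-by-entry:
  C[0][0] = min over k of (A[0][0] + B[0][0] = 4 + 7 = 11, A[0][1] + B[1][0] = -1 + 2 = 1) = 1 (attained at k = 1)
  C[0][1] = min over k of (A[0][0] + B[0][1] = 4 + 6 = 10, A[0][1] + B[1][1] = -1 + 6 = 5) = 5 (attained at k = 1)
  C[1][0] = min over k of (A[1][0] + B[0][0] = -4 + 7 = 3, A[1][1] + B[1][0] = 0 + 2 = 2) = 2 (attained at k = 1)
  C[1][1] = min over k of (A[1][0] + B[0][1] = -4 + 6 = 2, A[1][1] + B[1][1] = 0 + 6 = 6) = 2 (attained at k = 0)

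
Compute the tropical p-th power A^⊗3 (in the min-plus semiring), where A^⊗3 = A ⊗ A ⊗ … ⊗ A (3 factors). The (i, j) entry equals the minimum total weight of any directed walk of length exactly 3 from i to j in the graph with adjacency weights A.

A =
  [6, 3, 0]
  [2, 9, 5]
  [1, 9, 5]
A^⊗3 =
  [6, 4, 1]
  [3, 9, 6]
  [2, 9, 6]

Each entry (A^⊗3)_ij equals the minimum over all length-3 walks i = v_0 → v_1 → … → v_3 = j of Σ_t A[v_t][v_{t+1}]. For example, for (i, j) = (0, 2) we minimise over 9 possible intermediate vertex sequences; the minimum is 1, attained along the walk 0 → 2 → 0 → 2.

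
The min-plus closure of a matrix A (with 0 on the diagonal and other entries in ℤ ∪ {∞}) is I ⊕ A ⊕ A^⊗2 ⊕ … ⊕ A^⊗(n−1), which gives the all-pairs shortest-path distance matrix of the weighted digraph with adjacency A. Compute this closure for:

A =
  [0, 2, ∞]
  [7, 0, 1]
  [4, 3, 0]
Closure =
  [0, 2, 3]
  [5, 0, 1]
  [4, 3, 0]

This is the Floyd-Warshall all-pairs shortest-path computation. For each intermediate vertex k = 0, 1, …, 2, update dist[i][j] ← min(dist[i][j], dist[i][k] + dist[k][j]). The final matrix gives, for each (i, j), the minimum total weight of any directed path from i to j (possibly empty when i = j).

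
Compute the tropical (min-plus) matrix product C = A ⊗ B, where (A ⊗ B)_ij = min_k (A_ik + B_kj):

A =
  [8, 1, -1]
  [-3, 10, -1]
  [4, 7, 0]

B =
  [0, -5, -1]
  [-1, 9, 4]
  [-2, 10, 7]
A ⊗ B =
  [-3, 3, 5]
  [-3, -8, -4]
  [-2, -1, 3]

Apply the min-plus product entry-by-entry:
  C[0][0] = min over k of (A[0][0] + B[0][0] = 8 + 0 = 8, A[0][1] + B[1][0] = 1 + -1 = 0, A[0][2] + B[2][0] = -1 + -2 = -3) = -3 (attained at k = 2)
  C[0][1] = min over k of (A[0][0] + B[0][1] = 8 + -5 = 3, A[0][1] + B[1][1] = 1 + 9 = 10, A[0][2] + B[2][1] = -1 + 10 = 9) = 3 (attained at k = 0)
  C[0][2] = min over k of (A[0][0] + B[0][2] = 8 + -1 = 7, A[0][1] + B[1][2] = 1 + 4 = 5, A[0][2] + B[2][2] = -1 + 7 = 6) = 5 (attained at k = 1)
  C[1][0] = min over k of (A[1][0] + B[0][0] = -3 + 0 = -3, A[1][1] + B[1][0] = 10 + -1 = 9, A[1][2] + B[2][0] = -1 + -2 = -3) = -3 (attained at k = 0)
  C[1][1] = min over k of (A[1][0] + B[0][1] = -3 + -5 = -8, A[1][1] + B[1][1] = 10 + 9 = 19, A[1][2] + B[2][1] = -1 + 10 = 9) = -8 (attained at k = 0)
  C[1][2] = min over k of (A[1][0] + B[0][2] = -3 + -1 = -4, A[1][1] + B[1][2] = 10 + 4 = 14, A[1][2] + B[2][2] = -1 + 7 = 6) = -4 (attained at k = 0)
  C[2][0] = min over k of (A[2][0] + B[0][0] = 4 + 0 = 4, A[2][1] + B[1][0] = 7 + -1 = 6, A[2][2] + B[2][0] = 0 + -2 = -2) = -2 (attained at k = 2)
  C[2][1] = min over k of (A[2][0] + B[0][1] = 4 + -5 = -1, A[2][1] + B[1][1] = 7 + 9 = 16, A[2][2] + B[2][1] = 0 + 10 = 10) = -1 (attained at k = 0)
  C[2][2] = min over k of (A[2][0] + B[0][2] = 4 + -1 = 3, A[2][1] + B[1][2] = 7 + 4 = 11, A[2][2] + B[2][2] = 0 + 7 = 7) = 3 (attained at k = 0)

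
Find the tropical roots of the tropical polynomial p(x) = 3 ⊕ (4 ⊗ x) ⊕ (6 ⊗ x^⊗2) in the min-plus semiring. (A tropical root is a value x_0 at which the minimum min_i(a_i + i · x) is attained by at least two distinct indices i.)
Roots: {-2, -1}

Each tropical root is a break point of the lower envelope of the lines y = a_i + i · x (there are 3 lines, with slopes 0, 1, ..., 2). Only the lines that attain the minimum somewhere contribute to roots; other lines are dominated. Here the surviving (envelope) indices are i = 2, i = 1, i = 0.
Intersections between consecutive envelope lines give the roots: for adjacent envelope indices i < j the intersection is x = (a_i − a_j) / (j − i). Reading off the sorted break points: {-2, -1}.
Verification: at each break x_0, at least two indices attain the minimum of min_i(a_i + i · x_0).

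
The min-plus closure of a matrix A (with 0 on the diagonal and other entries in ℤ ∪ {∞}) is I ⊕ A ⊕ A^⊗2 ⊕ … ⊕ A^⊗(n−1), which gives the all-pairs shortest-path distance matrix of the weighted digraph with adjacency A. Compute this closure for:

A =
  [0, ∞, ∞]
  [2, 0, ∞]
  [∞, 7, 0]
Closure =
  [0, ∞, ∞]
  [2, 0, ∞]
  [9, 7, 0]

This is the Floyd-Warshall all-pairs shortest-path computation. For each intermediate vertex k = 0, 1, …, 2, update dist[i][j] ← min(dist[i][j], dist[i][k] + dist[k][j]). The final matrix gives, for each (i, j), the minimum total weight of any directed path from i to j (possibly empty when i = j).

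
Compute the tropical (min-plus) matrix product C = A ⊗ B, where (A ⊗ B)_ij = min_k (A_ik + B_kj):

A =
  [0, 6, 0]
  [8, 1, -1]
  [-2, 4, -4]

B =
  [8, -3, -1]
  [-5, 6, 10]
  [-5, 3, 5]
A ⊗ B =
  [-5, -3, -1]
  [-6, 2, 4]
  [-9, -5, -3]

Apply the min-plus product entry-by-entry:
  C[0][0] = min over k of (A[0][0] + B[0][0] = 0 + 8 = 8, A[0][1] + B[1][0] = 6 + -5 = 1, A[0][2] + B[2][0] = 0 + -5 = -5) = -5 (attained at k = 2)
  C[0][1] = min over k of (A[0][0] + B[0][1] = 0 + -3 = -3, A[0][1] + B[1][1] = 6 + 6 = 12, A[0][2] + B[2][1] = 0 + 3 = 3) = -3 (attained at k = 0)
  C[0][2] = min over k of (A[0][0] + B[0][2] = 0 + -1 = -1, A[0][1] + B[1][2] = 6 + 10 = 16, A[0][2] + B[2][2] = 0 + 5 = 5) = -1 (attained at k = 0)
  C[1][0] = min over k of (A[1][0] + B[0][0] = 8 + 8 = 16, A[1][1] + B[1][0] = 1 + -5 = -4, A[1][2] + B[2][0] = -1 + -5 = -6) = -6 (attained at k = 2)
  C[1][1] = min over k of (A[1][0] + B[0][1] = 8 + -3 = 5, A[1][1] + B[1][1] = 1 + 6 = 7, A[1][2] + B[2][1] = -1 + 3 = 2) = 2 (attained at k = 2)
  C[1][2] = min over k of (A[1][0] + B[0][2] = 8 + -1 = 7, A[1][1] + B[1][2] = 1 + 10 = 11, A[1][2] + B[2][2] = -1 + 5 = 4) = 4 (attained at k = 2)
  C[2][0] = min over k of (A[2][0] + B[0][0] = -2 + 8 = 6, A[2][1] + B[1][0] = 4 + -5 = -1, A[2][2] + B[2][0] = -4 + -5 = -9) = -9 (attained at k = 2)
  C[2][1] = min over k of (A[2][0] + B[0][1] = -2 + -3 = -5, A[2][1] + B[1][1] = 4 + 6 = 10, A[2][2] + B[2][1] = -4 + 3 = -1) = -5 (attained at k = 0)
  C[2][2] = min over k of (A[2][0] + B[0][2] = -2 + -1 = -3, A[2][1] + B[1][2] = 4 + 10 = 14, A[2][2] + B[2][2] = -4 + 5 = 1) = -3 (attained at k = 0)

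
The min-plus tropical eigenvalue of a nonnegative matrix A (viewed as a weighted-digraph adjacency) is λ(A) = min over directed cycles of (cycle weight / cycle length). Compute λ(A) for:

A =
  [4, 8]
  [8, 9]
λ(A) = 4

Enumerate directed cycles and compute their means (weight / length). Sample:
  cycle 0 → 0: weight = 4, length = 1, mean = 4/1 ≈ 4.000
  cycle 1 → 1: weight = 9, length = 1, mean = 9/1 ≈ 9.000
  cycle 0 → 1 → 0: weight = 16, length = 2, mean = 16/2 ≈ 8.000
  cycle 1 → 0 → 1: weight = 16, length = 2, mean = 16/2 ≈ 8.000
Minimum mean = 4.000, attained e.g. along the cycle 0 → 0 with weight 4 and length 1. So λ(A) = 4/1 = 4.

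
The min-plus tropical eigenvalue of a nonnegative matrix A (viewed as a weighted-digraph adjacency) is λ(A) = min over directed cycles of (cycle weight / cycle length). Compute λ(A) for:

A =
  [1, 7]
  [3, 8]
λ(A) = 1

Enumerate directed cycles and compute their means (weight / length). Sample:
  cycle 0 → 0: weight = 1, length = 1, mean = 1/1 ≈ 1.000
  cycle 1 → 1: weight = 8, length = 1, mean = 8/1 ≈ 8.000
  cycle 0 → 1 → 0: weight = 10, length = 2, mean = 10/2 ≈ 5.000
  cycle 1 → 0 → 1: weight = 10, length = 2, mean = 10/2 ≈ 5.000
Minimum mean = 1.000, attained e.g. along the cycle 0 → 0 with weight 1 and length 1. So λ(A) = 1/1 = 1.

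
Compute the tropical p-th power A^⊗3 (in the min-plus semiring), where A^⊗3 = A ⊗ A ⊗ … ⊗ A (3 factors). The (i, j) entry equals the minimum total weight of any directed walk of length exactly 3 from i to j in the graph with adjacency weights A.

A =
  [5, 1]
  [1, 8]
A^⊗3 =
  [7, 3]
  [3, 7]

Each entry (A^⊗3)_ij equals the minimum over all length-3 walks i = v_0 → v_1 → … → v_3 = j of Σ_t A[v_t][v_{t+1}]. For example, for (i, j) = (0, 1) we minimise over 4 possible intermediate vertex sequences; the minimum is 3, attained along the walk 0 → 1 → 0 → 1.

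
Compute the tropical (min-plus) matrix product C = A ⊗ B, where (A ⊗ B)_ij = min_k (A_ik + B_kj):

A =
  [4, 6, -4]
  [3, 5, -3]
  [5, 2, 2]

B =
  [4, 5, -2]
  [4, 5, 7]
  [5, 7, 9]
A ⊗ B =
  [1, 3, 2]
  [2, 4, 1]
  [6, 7, 3]

Apply the min-plus product entry-by-entry:
  C[0][0] = min over k of (A[0][0] + B[0][0] = 4 + 4 = 8, A[0][1] + B[1][0] = 6 + 4 = 10, A[0][2] + B[2][0] = -4 + 5 = 1) = 1 (attained at k = 2)
  C[0][1] = min over k of (A[0][0] + B[0][1] = 4 + 5 = 9, A[0][1] + B[1][1] = 6 + 5 = 11, A[0][2] + B[2][1] = -4 + 7 = 3) = 3 (attained at k = 2)
  C[0][2] = min over k of (A[0][0] + B[0][2] = 4 + -2 = 2, A[0][1] + B[1][2] = 6 + 7 = 13, A[0][2] + B[2][2] = -4 + 9 = 5) = 2 (attained at k = 0)
  C[1][0] = min over k of (A[1][0] + B[0][0] = 3 + 4 = 7, A[1][1] + B[1][0] = 5 + 4 = 9, A[1][2] + B[2][0] = -3 + 5 = 2) = 2 (attained at k = 2)
  C[1][1] = min over k of (A[1][0] + B[0][1] = 3 + 5 = 8, A[1][1] + B[1][1] = 5 + 5 = 10, A[1][2] + B[2][1] = -3 + 7 = 4) = 4 (attained at k = 2)
  C[1][2] = min over k of (A[1][0] + B[0][2] = 3 + -2 = 1, A[1][1] + B[1][2] = 5 + 7 = 12, A[1][2] + B[2][2] = -3 + 9 = 6) = 1 (attained at k = 0)
  C[2][0] = min over k of (A[2][0] + B[0][0] = 5 + 4 = 9, A[2][1] + B[1][0] = 2 + 4 = 6, A[2][2] + B[2][0] = 2 + 5 = 7) = 6 (attained at k = 1)
  C[2][1] = min over k of (A[2][0] + B[0][1] = 5 + 5 = 10, A[2][1] + B[1][1] = 2 + 5 = 7, A[2][2] + B[2][1] = 2 + 7 = 9) = 7 (attained at k = 1)
  C[2][2] = min over k of (A[2][0] + B[0][2] = 5 + -2 = 3, A[2][1] + B[1][2] = 2 + 7 = 9, A[2][2] + B[2][2] = 2 + 9 = 11) = 3 (attained at k = 0)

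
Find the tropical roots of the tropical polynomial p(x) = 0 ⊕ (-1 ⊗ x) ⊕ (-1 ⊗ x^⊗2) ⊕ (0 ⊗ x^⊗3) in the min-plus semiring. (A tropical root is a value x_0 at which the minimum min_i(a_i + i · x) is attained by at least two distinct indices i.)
Roots: {-1, 0, 1}

Each tropical root is a break point of the lower envelope of the lines y = a_i + i · x (there are 4 lines, with slopes 0, 1, ..., 3). Only the lines that attain the minimum somewhere contribute to roots; other lines are dominated. Here the surviving (envelope) indices are i = 3, i = 2, i = 1, i = 0.
Intersections between consecutive envelope lines give the roots: for adjacent envelope indices i < j the intersection is x = (a_i − a_j) / (j − i). Reading off the sorted break points: {-1, 0, 1}.
Verification: at each break x_0, at least two indices attain the minimum of min_i(a_i + i · x_0).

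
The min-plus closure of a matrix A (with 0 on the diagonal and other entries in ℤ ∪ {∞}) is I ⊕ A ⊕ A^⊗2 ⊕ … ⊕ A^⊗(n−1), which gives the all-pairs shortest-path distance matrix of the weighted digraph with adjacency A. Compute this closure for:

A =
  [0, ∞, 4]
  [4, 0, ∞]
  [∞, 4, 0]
Closure =
  [0, 8, 4]
  [4, 0, 8]
  [8, 4, 0]

This is the Floyd-Warshall all-pairs shortest-path computation. For each intermediate vertex k = 0, 1, …, 2, update dist[i][j] ← min(dist[i][j], dist[i][k] + dist[k][j]). The final matrix gives, for each (i, j), the minimum total weight of any directed path from i to j (possibly empty when i = j).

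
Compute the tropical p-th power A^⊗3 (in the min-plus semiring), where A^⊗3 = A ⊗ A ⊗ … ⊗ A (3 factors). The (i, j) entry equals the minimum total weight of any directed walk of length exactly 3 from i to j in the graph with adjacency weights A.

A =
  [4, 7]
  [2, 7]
A^⊗3 =
  [12, 15]
  [10, 13]

Each entry (A^⊗3)_ij equals the minimum over all length-3 walks i = v_0 → v_1 → … → v_3 = j of Σ_t A[v_t][v_{t+1}]. For example, for (i, j) = (0, 1) we minimise over 4 possible intermediate vertex sequences; the minimum is 15, attained along the walk 0 → 0 → 0 → 1.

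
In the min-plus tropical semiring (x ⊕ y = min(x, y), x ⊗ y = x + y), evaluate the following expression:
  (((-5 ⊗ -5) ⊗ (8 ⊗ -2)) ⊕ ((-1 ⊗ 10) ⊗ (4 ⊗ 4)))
(((-5 ⊗ -5) ⊗ (8 ⊗ -2)) ⊕ ((-1 ⊗ 10) ⊗ (4 ⊗ 4))) = -4

Expand innermost to outermost. Recall ⊕ takes the minimum of its arguments and ⊗ takes their sum. Working out the expression (((-5 ⊗ -5) ⊗ (8 ⊗ -2)) ⊕ ((-1 ⊗ 10) ⊗ (4 ⊗ 4))) gives -4.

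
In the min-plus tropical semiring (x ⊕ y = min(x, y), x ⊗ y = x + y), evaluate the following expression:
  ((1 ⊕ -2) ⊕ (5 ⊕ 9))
((1 ⊕ -2) ⊕ (5 ⊕ 9)) = -2

Expand innermost to outermost. Recall ⊕ takes the minimum of its arguments and ⊗ takes their sum. Working out the expression ((1 ⊕ -2) ⊕ (5 ⊕ 9)) gives -2.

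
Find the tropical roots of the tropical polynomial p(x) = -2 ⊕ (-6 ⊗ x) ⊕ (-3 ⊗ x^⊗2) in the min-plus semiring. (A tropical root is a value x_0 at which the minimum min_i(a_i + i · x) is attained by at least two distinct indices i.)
Roots: {-3, 4}

Each tropical root is a break point of the lower envelope of the lines y = a_i + i · x (there are 3 lines, with slopes 0, 1, ..., 2). Only the lines that attain the minimum somewhere contribute to roots; other lines are dominated. Here the surviving (envelope) indices are i = 2, i = 1, i = 0.
Intersections between consecutive envelope lines give the roots: for adjacent envelope indices i < j the intersection is x = (a_i − a_j) / (j − i). Reading off the sorted break points: {-3, 4}.
Verification: at each break x_0, at least two indices attain the minimum of min_i(a_i + i · x_0).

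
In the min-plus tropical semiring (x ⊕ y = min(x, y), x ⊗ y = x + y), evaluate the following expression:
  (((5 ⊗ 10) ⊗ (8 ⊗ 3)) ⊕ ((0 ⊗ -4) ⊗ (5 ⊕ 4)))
(((5 ⊗ 10) ⊗ (8 ⊗ 3)) ⊕ ((0 ⊗ -4) ⊗ (5 ⊕ 4))) = 0

Expand innermost to outermost. Recall ⊕ takes the minimum of its arguments and ⊗ takes their sum. Working out the expression (((5 ⊗ 10) ⊗ (8 ⊗ 3)) ⊕ ((0 ⊗ -4) ⊗ (5 ⊕ 4))) gives 0.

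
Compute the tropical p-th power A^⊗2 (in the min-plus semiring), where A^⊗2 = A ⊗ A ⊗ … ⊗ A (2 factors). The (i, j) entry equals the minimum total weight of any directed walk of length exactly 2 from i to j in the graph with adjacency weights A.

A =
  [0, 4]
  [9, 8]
A^⊗2 =
  [0, 4]
  [9, 13]

Each entry (A^⊗2)_ij equals the minimum over all length-2 walks i = v_0 → v_1 → … → v_2 = j of Σ_t A[v_t][v_{t+1}]. For example, for (i, j) = (0, 1) we minimise over 2 possible intermediate vertex sequences; the minimum is 4, attained along the walk 0 → 0 → 1.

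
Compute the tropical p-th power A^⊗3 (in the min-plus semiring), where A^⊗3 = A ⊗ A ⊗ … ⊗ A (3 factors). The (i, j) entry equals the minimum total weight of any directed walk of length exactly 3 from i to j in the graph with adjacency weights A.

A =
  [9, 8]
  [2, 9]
A^⊗3 =
  [19, 18]
  [12, 19]

Each entry (A^⊗3)_ij equals the minimum over all length-3 walks i = v_0 → v_1 → … → v_3 = j of Σ_t A[v_t][v_{t+1}]. For example, for (i, j) = (0, 1) we minimise over 4 possible intermediate vertex sequences; the minimum is 18, attained along the walk 0 → 1 → 0 → 1.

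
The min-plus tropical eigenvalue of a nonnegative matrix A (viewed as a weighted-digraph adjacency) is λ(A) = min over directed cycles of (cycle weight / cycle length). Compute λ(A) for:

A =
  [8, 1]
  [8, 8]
λ(A) = 9/2

Enumerate directed cycles and compute their means (weight / length). Sample:
  cycle 0 → 0: weight = 8, length = 1, mean = 8/1 ≈ 8.000
  cycle 1 → 1: weight = 8, length = 1, mean = 8/1 ≈ 8.000
  cycle 0 → 1 → 0: weight = 9, length = 2, mean = 9/2 ≈ 4.500
  cycle 1 → 0 → 1: weight = 9, length = 2, mean = 9/2 ≈ 4.500
Minimum mean = 4.500, attained e.g. along the cycle 0 → 1 → 0 with weight 9 and length 2. So λ(A) = 9/2 = 9/2.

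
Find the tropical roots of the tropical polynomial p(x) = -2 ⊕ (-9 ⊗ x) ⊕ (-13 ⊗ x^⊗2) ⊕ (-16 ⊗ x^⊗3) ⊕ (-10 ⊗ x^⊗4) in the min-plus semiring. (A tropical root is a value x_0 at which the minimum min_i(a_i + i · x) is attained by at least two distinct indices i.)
Roots: {-6, 3, 4, 7}

Each tropical root is a break point of the lower envelope of the lines y = a_i + i · x (there are 5 lines, with slopes 0, 1, ..., 4). Only the lines that attain the minimum somewhere contribute to roots; other lines are dominated. Here the surviving (envelope) indices are i = 4, i = 3, i = 2, i = 1, i = 0.
Intersections between consecutive envelope lines give the roots: for adjacent envelope indices i < j the intersection is x = (a_i − a_j) / (j − i). Reading off the sorted break points: {-6, 3, 4, 7}.
Verification: at each break x_0, at least two indices attain the minimum of min_i(a_i + i · x_0).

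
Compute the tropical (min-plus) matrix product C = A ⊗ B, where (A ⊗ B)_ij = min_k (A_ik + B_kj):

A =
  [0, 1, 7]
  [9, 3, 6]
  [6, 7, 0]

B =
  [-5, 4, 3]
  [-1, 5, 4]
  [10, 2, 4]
A ⊗ B =
  [-5, 4, 3]
  [2, 8, 7]
  [1, 2, 4]

Apply the min-plus product entry-by-entry:
  C[0][0] = min over k of (A[0][0] + B[0][0] = 0 + -5 = -5, A[0][1] + B[1][0] = 1 + -1 = 0, A[0][2] + B[2][0] = 7 + 10 = 17) = -5 (attained at k = 0)
  C[0][1] = min over k of (A[0][0] + B[0][1] = 0 + 4 = 4, A[0][1] + B[1][1] = 1 + 5 = 6, A[0][2] + B[2][1] = 7 + 2 = 9) = 4 (attained at k = 0)
  C[0][2] = min over k of (A[0][0] + B[0][2] = 0 + 3 = 3, A[0][1] + B[1][2] = 1 + 4 = 5, A[0][2] + B[2][2] = 7 + 4 = 11) = 3 (attained at k = 0)
  C[1][0] = min over k of (A[1][0] + B[0][0] = 9 + -5 = 4, A[1][1] + B[1][0] = 3 + -1 = 2, A[1][2] + B[2][0] = 6 + 10 = 16) = 2 (attained at k = 1)
  C[1][1] = min over k of (A[1][0] + B[0][1] = 9 + 4 = 13, A[1][1] + B[1][1] = 3 + 5 = 8, A[1][2] + B[2][1] = 6 + 2 = 8) = 8 (attained at k = 1)
  C[1][2] = min over k of (A[1][0] + B[0][2] = 9 + 3 = 12, A[1][1] + B[1][2] = 3 + 4 = 7, A[1][2] + B[2][2] = 6 + 4 = 10) = 7 (attained at k = 1)
  C[2][0] = min over k of (A[2][0] + B[0][0] = 6 + -5 = 1, A[2][1] + B[1][0] = 7 + -1 = 6, A[2][2] + B[2][0] = 0 + 10 = 10) = 1 (attained at k = 0)
  C[2][1] = min over k of (A[2][0] + B[0][1] = 6 + 4 = 10, A[2][1] + B[1][1] = 7 + 5 = 12, A[2][2] + B[2][1] = 0 + 2 = 2) = 2 (attained at k = 2)
  C[2][2] = min over k of (A[2][0] + B[0][2] = 6 + 3 = 9, A[2][1] + B[1][2] = 7 + 4 = 11, A[2][2] + B[2][2] = 0 + 4 = 4) = 4 (attained at k = 2)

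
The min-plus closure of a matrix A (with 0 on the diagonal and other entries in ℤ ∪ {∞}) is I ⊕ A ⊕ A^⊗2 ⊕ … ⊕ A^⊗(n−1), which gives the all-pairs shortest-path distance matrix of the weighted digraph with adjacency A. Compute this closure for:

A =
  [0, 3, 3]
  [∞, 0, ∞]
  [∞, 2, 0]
Closure =
  [0, 3, 3]
  [∞, 0, ∞]
  [∞, 2, 0]

This is the Floyd-Warshall all-pairs shortest-path computation. For each intermediate vertex k = 0, 1, …, 2, update dist[i][j] ← min(dist[i][j], dist[i][k] + dist[k][j]). The final matrix gives, for each (i, j), the minimum total weight of any directed path from i to j (possibly empty when i = j).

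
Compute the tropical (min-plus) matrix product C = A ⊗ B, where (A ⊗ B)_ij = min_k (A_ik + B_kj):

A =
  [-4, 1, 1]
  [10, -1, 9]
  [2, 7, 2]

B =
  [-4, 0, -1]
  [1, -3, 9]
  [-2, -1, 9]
A ⊗ B =
  [-8, -4, -5]
  [0, -4, 8]
  [-2, 1, 1]

Apply the min-plus product entry-by-entry:
  C[0][0] = min over k of (A[0][0] + B[0][0] = -4 + -4 = -8, A[0][1] + B[1][0] = 1 + 1 = 2, A[0][2] + B[2][0] = 1 + -2 = -1) = -8 (attained at k = 0)
  C[0][1] = min over k of (A[0][0] + B[0][1] = -4 + 0 = -4, A[0][1] + B[1][1] = 1 + -3 = -2, A[0][2] + B[2][1] = 1 + -1 = 0) = -4 (attained at k = 0)
  C[0][2] = min over k of (A[0][0] + B[0][2] = -4 + -1 = -5, A[0][1] + B[1][2] = 1 + 9 = 10, A[0][2] + B[2][2] = 1 + 9 = 10) = -5 (attained at k = 0)
  C[1][0] = min over k of (A[1][0] + B[0][0] = 10 + -4 = 6, A[1][1] + B[1][0] = -1 + 1 = 0, A[1][2] + B[2][0] = 9 + -2 = 7) = 0 (attained at k = 1)
  C[1][1] = min over k of (A[1][0] + B[0][1] = 10 + 0 = 10, A[1][1] + B[1][1] = -1 + -3 = -4, A[1][2] + B[2][1] = 9 + -1 = 8) = -4 (attained at k = 1)
  C[1][2] = min over k of (A[1][0] + B[0][2] = 10 + -1 = 9, A[1][1] + B[1][2] = -1 + 9 = 8, A[1][2] + B[2][2] = 9 + 9 = 18) = 8 (attained at k = 1)
  C[2][0] = min over k of (A[2][0] + B[0][0] = 2 + -4 = -2, A[2][1] + B[1][0] = 7 + 1 = 8, A[2][2] + B[2][0] = 2 + -2 = 0) = -2 (attained at k = 0)
  C[2][1] = min over k of (A[2][0] + B[0][1] = 2 + 0 = 2, A[2][1] + B[1][1] = 7 + -3 = 4, A[2][2] + B[2][1] = 2 + -1 = 1) = 1 (attained at k = 2)
  C[2][2] = min over k of (A[2][0] + B[0][2] = 2 + -1 = 1, A[2][1] + B[1][2] = 7 + 9 = 16, A[2][2] + B[2][2] = 2 + 9 = 11) = 1 (attained at k = 0)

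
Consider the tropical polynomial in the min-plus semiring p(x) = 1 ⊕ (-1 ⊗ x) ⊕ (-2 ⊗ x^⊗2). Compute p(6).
p(6) = 1

A tropical monomial a ⊗ x^⊗i evaluates to a + i · x. Evaluating each term at x = 6:
  Term 0 contributes 1 + 0 · 6 = 1
  Term 1 contributes -1 + 1 · 6 = 5
  Term 2 contributes -2 + 2 · 6 = 10
p(6) = ⊕ of these = min[1, 5, 10] = 1.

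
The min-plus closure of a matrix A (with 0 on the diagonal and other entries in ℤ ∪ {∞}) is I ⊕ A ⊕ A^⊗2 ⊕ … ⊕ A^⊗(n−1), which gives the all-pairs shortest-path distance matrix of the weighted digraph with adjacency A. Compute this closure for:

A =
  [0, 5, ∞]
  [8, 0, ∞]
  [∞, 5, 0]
Closure =
  [0, 5, ∞]
  [8, 0, ∞]
  [13, 5, 0]

This is the Floyd-Warshall all-pairs shortest-path computation. For each intermediate vertex k = 0, 1, …, 2, update dist[i][j] ← min(dist[i][j], dist[i][k] + dist[k][j]). The final matrix gives, for each (i, j), the minimum total weight of any directed path from i to j (possibly empty when i = j).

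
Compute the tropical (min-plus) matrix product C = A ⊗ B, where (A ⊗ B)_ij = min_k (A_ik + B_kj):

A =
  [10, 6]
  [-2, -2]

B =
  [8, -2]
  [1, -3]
A ⊗ B =
  [7, 3]
  [-1, -5]

Apply the min-plus product entry-by-entry:
  C[0][0] = min over k of (A[0][0] + B[0][0] = 10 + 8 = 18, A[0][1] + B[1][0] = 6 + 1 = 7) = 7 (attained at k = 1)
  C[0][1] = min over k of (A[0][0] + B[0][1] = 10 + -2 = 8, A[0][1] + B[1][1] = 6 + -3 = 3) = 3 (attained at k = 1)
  C[1][0] = min over k of (A[1][0] + B[0][0] = -2 + 8 = 6, A[1][1] + B[1][0] = -2 + 1 = -1) = -1 (attained at k = 1)
  C[1][1] = min over k of (A[1][0] + B[0][1] = -2 + -2 = -4, A[1][1] + B[1][1] = -2 + -3 = -5) = -5 (attained at k = 1)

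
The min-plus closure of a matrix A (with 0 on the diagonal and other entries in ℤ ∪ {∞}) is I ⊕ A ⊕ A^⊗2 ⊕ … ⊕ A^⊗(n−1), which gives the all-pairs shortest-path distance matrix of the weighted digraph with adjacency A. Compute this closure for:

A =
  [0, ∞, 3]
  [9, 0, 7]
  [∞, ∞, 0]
Closure =
  [0, ∞, 3]
  [9, 0, 7]
  [∞, ∞, 0]

This is the Floyd-Warshall all-pairs shortest-path computation. For each intermediate vertex k = 0, 1, …, 2, update dist[i][j] ← min(dist[i][j], dist[i][k] + dist[k][j]). The final matrix gives, for each (i, j), the minimum total weight of any directed path from i to j (possibly empty when i = j).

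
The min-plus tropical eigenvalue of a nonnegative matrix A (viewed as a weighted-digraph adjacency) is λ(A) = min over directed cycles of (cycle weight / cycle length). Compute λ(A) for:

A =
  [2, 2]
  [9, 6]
λ(A) = 2

Enumerate directed cycles and compute their means (weight / length). Sample:
  cycle 0 → 0: weight = 2, length = 1, mean = 2/1 ≈ 2.000
  cycle 1 → 1: weight = 6, length = 1, mean = 6/1 ≈ 6.000
  cycle 0 → 1 → 0: weight = 11, length = 2, mean = 11/2 ≈ 5.500
  cycle 1 → 0 → 1: weight = 11, length = 2, mean = 11/2 ≈ 5.500
Minimum mean = 2.000, attained e.g. along the cycle 0 → 0 with weight 2 and length 1. So λ(A) = 2/1 = 2.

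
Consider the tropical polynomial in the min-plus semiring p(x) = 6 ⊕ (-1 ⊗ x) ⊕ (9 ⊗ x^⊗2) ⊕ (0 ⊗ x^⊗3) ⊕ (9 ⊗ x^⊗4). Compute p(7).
p(7) = 6

A tropical monomial a ⊗ x^⊗i evaluates to a + i · x. Evaluating each term at x = 7:
  Term 0 contributes 6 + 0 · 7 = 6
  Term 1 contributes -1 + 1 · 7 = 6
  Term 2 contributes 9 + 2 · 7 = 23
  Term 3 contributes 0 + 3 · 7 = 21
  Term 4 contributes 9 + 4 · 7 = 37
p(7) = ⊕ of these = min[6, 6, 23, 21, 37] = 6.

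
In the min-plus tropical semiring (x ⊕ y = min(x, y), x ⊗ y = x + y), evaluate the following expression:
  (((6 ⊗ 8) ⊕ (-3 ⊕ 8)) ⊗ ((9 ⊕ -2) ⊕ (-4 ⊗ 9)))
(((6 ⊗ 8) ⊕ (-3 ⊕ 8)) ⊗ ((9 ⊕ -2) ⊕ (-4 ⊗ 9))) = -5

Expand innermost to outermost. Recall ⊕ takes the minimum of its arguments and ⊗ takes their sum. Working out the expression (((6 ⊗ 8) ⊕ (-3 ⊕ 8)) ⊗ ((9 ⊕ -2) ⊕ (-4 ⊗ 9))) gives -5.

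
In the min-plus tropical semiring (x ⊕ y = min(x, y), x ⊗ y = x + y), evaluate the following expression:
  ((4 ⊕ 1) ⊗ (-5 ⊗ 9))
((4 ⊕ 1) ⊗ (-5 ⊗ 9)) = 5

Expand innermost to outermost. Recall ⊕ takes the minimum of its arguments and ⊗ takes their sum. Working out the expression ((4 ⊕ 1) ⊗ (-5 ⊗ 9)) gives 5.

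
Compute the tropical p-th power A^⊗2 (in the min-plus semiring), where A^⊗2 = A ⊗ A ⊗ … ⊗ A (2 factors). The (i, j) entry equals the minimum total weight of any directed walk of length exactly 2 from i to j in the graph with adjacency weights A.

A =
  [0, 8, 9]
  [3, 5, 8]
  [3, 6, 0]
A^⊗2 =
  [0, 8, 9]
  [3, 10, 8]
  [3, 6, 0]

Each entry (A^⊗2)_ij equals the minimum over all length-2 walks i = v_0 → v_1 → … → v_2 = j of Σ_t A[v_t][v_{t+1}]. For example, for (i, j) = (0, 2) we minimise over 3 possible intermediate vertex sequences; the minimum is 9, attained along the walk 0 → 0 → 2.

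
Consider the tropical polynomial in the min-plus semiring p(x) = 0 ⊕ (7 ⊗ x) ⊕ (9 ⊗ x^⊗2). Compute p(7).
p(7) = 0

A tropical monomial a ⊗ x^⊗i evaluates to a + i · x. Evaluating each term at x = 7:
  Term 0 contributes 0 + 0 · 7 = 0
  Term 1 contributes 7 + 1 · 7 = 14
  Term 2 contributes 9 + 2 · 7 = 23
p(7) = ⊕ of these = min[0, 14, 23] = 0.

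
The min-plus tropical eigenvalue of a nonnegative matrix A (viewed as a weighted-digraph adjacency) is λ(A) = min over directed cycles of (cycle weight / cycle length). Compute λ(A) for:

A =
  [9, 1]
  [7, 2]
λ(A) = 2

Enumerate directed cycles and compute their means (weight / length). Sample:
  cycle 0 → 0: weight = 9, length = 1, mean = 9/1 ≈ 9.000
  cycle 1 → 1: weight = 2, length = 1, mean = 2/1 ≈ 2.000
  cycle 0 → 1 → 0: weight = 8, length = 2, mean = 8/2 ≈ 4.000
  cycle 1 → 0 → 1: weight = 8, length = 2, mean = 8/2 ≈ 4.000
Minimum mean = 2.000, attained e.g. along the cycle 1 → 1 with weight 2 and length 1. So λ(A) = 2/1 = 2.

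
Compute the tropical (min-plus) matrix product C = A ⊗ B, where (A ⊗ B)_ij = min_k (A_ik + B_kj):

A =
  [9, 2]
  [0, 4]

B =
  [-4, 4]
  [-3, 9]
A ⊗ B =
  [-1, 11]
  [-4, 4]

Apply the min-plus product entry-by-entry:
  C[0][0] = min over k of (A[0][0] + B[0][0] = 9 + -4 = 5, A[0][1] + B[1][0] = 2 + -3 = -1) = -1 (attained at k = 1)
  C[0][1] = min over k of (A[0][0] + B[0][1] = 9 + 4 = 13, A[0][1] + B[1][1] = 2 + 9 = 11) = 11 (attained at k = 1)
  C[1][0] = min over k of (A[1][0] + B[0][0] = 0 + -4 = -4, A[1][1] + B[1][0] = 4 + -3 = 1) = -4 (attained at k = 0)
  C[1][1] = min over k of (A[1][0] + B[0][1] = 0 + 4 = 4, A[1][1] + B[1][1] = 4 + 9 = 13) = 4 (attained at k = 0)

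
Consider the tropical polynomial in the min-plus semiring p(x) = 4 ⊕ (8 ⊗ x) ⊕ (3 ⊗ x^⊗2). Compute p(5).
p(5) = 4

A tropical monomial a ⊗ x^⊗i evaluates to a + i · x. Evaluating each term at x = 5:
  Term 0 contributes 4 + 0 · 5 = 4
  Term 1 contributes 8 + 1 · 5 = 13
  Term 2 contributes 3 + 2 · 5 = 13
p(5) = ⊕ of these = min[4, 13, 13] = 4.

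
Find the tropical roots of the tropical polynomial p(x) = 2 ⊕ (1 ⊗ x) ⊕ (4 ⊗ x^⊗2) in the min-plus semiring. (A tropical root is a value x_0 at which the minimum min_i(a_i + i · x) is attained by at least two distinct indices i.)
Roots: {-3, 1}

Each tropical root is a break point of the lower envelope of the lines y = a_i + i · x (there are 3 lines, with slopes 0, 1, ..., 2). Only the lines that attain the minimum somewhere contribute to roots; other lines are dominated. Here the surviving (envelope) indices are i = 2, i = 1, i = 0.
Intersections between consecutive envelope lines give the roots: for adjacent envelope indices i < j the intersection is x = (a_i − a_j) / (j − i). Reading off the sorted break points: {-3, 1}.
Verification: at each break x_0, at least two indices attain the minimum of min_i(a_i + i · x_0).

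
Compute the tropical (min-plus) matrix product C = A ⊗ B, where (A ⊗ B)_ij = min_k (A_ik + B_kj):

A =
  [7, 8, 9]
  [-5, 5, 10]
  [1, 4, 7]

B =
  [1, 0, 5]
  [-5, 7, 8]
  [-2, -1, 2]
A ⊗ B =
  [3, 7, 11]
  [-4, -5, 0]
  [-1, 1, 6]

Apply the min-plus product entry-by-entry:
  C[0][0] = min over k of (A[0][0] + B[0][0] = 7 + 1 = 8, A[0][1] + B[1][0] = 8 + -5 = 3, A[0][2] + B[2][0] = 9 + -2 = 7) = 3 (attained at k = 1)
  C[0][1] = min over k of (A[0][0] + B[0][1] = 7 + 0 = 7, A[0][1] + B[1][1] = 8 + 7 = 15, A[0][2] + B[2][1] = 9 + -1 = 8) = 7 (attained at k = 0)
  C[0][2] = min over k of (A[0][0] + B[0][2] = 7 + 5 = 12, A[0][1] + B[1][2] = 8 + 8 = 16, A[0][2] + B[2][2] = 9 + 2 = 11) = 11 (attained at k = 2)
  C[1][0] = min over k of (A[1][0] + B[0][0] = -5 + 1 = -4, A[1][1] + B[1][0] = 5 + -5 = 0, A[1][2] + B[2][0] = 10 + -2 = 8) = -4 (attained at k = 0)
  C[1][1] = min over k of (A[1][0] + B[0][1] = -5 + 0 = -5, A[1][1] + B[1][1] = 5 + 7 = 12, A[1][2] + B[2][1] = 10 + -1 = 9) = -5 (attained at k = 0)
  C[1][2] = min over k of (A[1][0] + B[0][2] = -5 + 5 = 0, A[1][1] + B[1][2] = 5 + 8 = 13, A[1][2] + B[2][2] = 10 + 2 = 12) = 0 (attained at k = 0)
  C[2][0] = min over k of (A[2][0] + B[0][0] = 1 + 1 = 2, A[2][1] + B[1][0] = 4 + -5 = -1, A[2][2] + B[2][0] = 7 + -2 = 5) = -1 (attained at k = 1)
  C[2][1] = min over k of (A[2][0] + B[0][1] = 1 + 0 = 1, A[2][1] + B[1][1] = 4 + 7 = 11, A[2][2] + B[2][1] = 7 + -1 = 6) = 1 (attained at k = 0)
  C[2][2] = min over k of (A[2][0] + B[0][2] = 1 + 5 = 6, A[2][1] + B[1][2] = 4 + 8 = 12, A[2][2] + B[2][2] = 7 + 2 = 9) = 6 (attained at k = 0)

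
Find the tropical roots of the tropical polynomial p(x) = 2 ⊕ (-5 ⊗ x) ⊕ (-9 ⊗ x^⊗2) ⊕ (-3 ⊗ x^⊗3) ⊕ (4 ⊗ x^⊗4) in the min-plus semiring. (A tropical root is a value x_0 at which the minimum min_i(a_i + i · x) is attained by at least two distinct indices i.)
Roots: {-7, -6, 4, 7}

Each tropical root is a break point of the lower envelope of the lines y = a_i + i · x (there are 5 lines, with slopes 0, 1, ..., 4). Only the lines that attain the minimum somewhere contribute to roots; other lines are dominated. Here the surviving (envelope) indices are i = 4, i = 3, i = 2, i = 1, i = 0.
Intersections between consecutive envelope lines give the roots: for adjacent envelope indices i < j the intersection is x = (a_i − a_j) / (j − i). Reading off the sorted break points: {-7, -6, 4, 7}.
Verification: at each break x_0, at least two indices attain the minimum of min_i(a_i + i · x_0).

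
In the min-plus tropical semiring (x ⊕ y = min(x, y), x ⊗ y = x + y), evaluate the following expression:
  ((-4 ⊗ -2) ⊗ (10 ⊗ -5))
((-4 ⊗ -2) ⊗ (10 ⊗ -5)) = -1

Expand innermost to outermost. Recall ⊕ takes the minimum of its arguments and ⊗ takes their sum. Working out the expression ((-4 ⊗ -2) ⊗ (10 ⊗ -5)) gives -1.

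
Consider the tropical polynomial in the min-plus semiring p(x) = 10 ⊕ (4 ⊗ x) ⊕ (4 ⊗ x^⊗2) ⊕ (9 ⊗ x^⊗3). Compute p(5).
p(5) = 9

A tropical monomial a ⊗ x^⊗i evaluates to a + i · x. Evaluating each term at x = 5:
  Term 0 contributes 10 + 0 · 5 = 10
  Term 1 contributes 4 + 1 · 5 = 9
  Term 2 contributes 4 + 2 · 5 = 14
  Term 3 contributes 9 + 3 · 5 = 24
p(5) = ⊕ of these = min[10, 9, 14, 24] = 9.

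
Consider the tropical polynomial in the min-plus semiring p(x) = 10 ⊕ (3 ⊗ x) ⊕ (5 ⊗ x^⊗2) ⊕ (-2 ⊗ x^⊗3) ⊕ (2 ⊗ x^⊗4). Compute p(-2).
p(-2) = -8

A tropical monomial a ⊗ x^⊗i evaluates to a + i · x. Evaluating each term at x = -2:
  Term 0 contributes 10 + 0 · -2 = 10
  Term 1 contributes 3 + 1 · -2 = 1
  Term 2 contributes 5 + 2 · -2 = 1
  Term 3 contributes -2 + 3 · -2 = -8
  Term 4 contributes 2 + 4 · -2 = -6
p(-2) = ⊕ of these = min[10, 1, 1, -8, -6] = -8.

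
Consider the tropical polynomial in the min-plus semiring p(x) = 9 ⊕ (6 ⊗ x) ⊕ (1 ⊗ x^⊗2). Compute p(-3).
p(-3) = -5

A tropical monomial a ⊗ x^⊗i evaluates to a + i · x. Evaluating each term at x = -3:
  Term 0 contributes 9 + 0 · -3 = 9
  Term 1 contributes 6 + 1 · -3 = 3
  Term 2 contributes 1 + 2 · -3 = -5
p(-3) = ⊕ of these = min[9, 3, -5] = -5.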